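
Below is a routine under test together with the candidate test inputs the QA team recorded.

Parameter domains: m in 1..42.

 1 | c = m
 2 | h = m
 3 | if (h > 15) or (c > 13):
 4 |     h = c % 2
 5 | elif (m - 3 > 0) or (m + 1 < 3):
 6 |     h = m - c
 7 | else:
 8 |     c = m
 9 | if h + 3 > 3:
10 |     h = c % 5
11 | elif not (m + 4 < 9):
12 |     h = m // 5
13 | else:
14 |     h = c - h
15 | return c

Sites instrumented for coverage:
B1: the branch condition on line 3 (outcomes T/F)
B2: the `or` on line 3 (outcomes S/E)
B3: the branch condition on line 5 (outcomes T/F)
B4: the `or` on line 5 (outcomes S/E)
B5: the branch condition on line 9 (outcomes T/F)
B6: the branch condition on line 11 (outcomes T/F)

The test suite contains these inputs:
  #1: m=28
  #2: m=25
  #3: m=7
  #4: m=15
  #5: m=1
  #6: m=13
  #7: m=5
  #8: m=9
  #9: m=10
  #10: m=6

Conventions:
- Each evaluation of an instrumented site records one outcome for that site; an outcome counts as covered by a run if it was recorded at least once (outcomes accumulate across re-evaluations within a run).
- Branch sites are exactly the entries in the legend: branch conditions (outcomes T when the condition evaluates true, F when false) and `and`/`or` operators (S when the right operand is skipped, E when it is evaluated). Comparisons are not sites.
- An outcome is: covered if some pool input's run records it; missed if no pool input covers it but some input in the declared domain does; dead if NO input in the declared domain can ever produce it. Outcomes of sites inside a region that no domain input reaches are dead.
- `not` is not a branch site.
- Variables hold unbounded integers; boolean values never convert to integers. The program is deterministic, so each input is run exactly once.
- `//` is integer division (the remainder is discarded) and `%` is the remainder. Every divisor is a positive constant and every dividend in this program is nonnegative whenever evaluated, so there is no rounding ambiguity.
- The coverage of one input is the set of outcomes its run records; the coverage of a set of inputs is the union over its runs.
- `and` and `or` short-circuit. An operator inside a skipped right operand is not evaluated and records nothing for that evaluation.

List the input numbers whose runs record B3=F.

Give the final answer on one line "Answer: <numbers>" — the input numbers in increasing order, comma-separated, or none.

input #1 (m=28): does not record B3=F
input #2 (m=25): does not record B3=F
input #3 (m=7): does not record B3=F
input #4 (m=15): does not record B3=F
input #5 (m=1): does not record B3=F
input #6 (m=13): does not record B3=F
input #7 (m=5): does not record B3=F
input #8 (m=9): does not record B3=F
input #9 (m=10): does not record B3=F
input #10 (m=6): does not record B3=F

Answer: none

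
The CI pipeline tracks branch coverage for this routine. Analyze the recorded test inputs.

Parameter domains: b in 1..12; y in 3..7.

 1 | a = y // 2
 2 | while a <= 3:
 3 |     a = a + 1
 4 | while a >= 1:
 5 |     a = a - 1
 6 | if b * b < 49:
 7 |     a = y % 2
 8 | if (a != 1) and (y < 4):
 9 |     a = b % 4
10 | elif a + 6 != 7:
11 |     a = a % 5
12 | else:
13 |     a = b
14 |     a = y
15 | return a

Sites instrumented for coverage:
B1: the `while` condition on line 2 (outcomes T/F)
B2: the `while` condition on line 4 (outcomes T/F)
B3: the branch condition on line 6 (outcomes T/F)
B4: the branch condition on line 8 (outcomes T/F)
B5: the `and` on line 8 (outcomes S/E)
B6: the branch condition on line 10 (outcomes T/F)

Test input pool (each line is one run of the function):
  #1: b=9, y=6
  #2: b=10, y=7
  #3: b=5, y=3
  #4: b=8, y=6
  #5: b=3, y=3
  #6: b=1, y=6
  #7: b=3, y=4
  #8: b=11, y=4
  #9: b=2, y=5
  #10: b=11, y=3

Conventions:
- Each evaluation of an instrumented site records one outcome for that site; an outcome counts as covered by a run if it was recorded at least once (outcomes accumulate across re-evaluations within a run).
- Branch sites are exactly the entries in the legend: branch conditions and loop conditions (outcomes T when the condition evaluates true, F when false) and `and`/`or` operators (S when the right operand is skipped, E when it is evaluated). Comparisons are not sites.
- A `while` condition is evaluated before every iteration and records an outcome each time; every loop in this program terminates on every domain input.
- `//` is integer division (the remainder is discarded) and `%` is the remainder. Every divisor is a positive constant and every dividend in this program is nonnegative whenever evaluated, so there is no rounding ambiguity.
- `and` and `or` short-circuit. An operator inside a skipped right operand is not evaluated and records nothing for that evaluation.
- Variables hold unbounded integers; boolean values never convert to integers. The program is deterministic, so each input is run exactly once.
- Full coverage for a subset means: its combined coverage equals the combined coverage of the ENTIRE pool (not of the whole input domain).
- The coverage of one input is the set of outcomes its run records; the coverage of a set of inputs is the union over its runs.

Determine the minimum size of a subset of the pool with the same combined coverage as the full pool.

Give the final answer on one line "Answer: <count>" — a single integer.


run #1 (b=9, y=6) runs B1->T, B1->F, B2->T, B2->T, B2->T, B2->T, B2->F, B3->F, B5->E, B4->F, B6->T; records B1=T, B1=F, B2=T, B2=F, B3=F, B4=F, B5=E, B6=T
run #2 (b=10, y=7) runs B1->T, B1->F, B2->T, B2->T, B2->T, B2->T, B2->F, B3->F, B5->E, B4->F, B6->T; records B1=T, B1=F, B2=T, B2=F, B3=F, B4=F, B5=E, B6=T
run #3 (b=5, y=3) runs B1->T, B1->T, B1->T, B1->F, B2->T, B2->T, B2->T, B2->T, B2->F, B3->T, B5->S, B4->F, B6->F; records B1=T, B1=F, B2=T, B2=F, B3=T, B4=F, B5=S, B6=F
run #4 (b=8, y=6) runs B1->T, B1->F, B2->T, B2->T, B2->T, B2->T, B2->F, B3->F, B5->E, B4->F, B6->T; records B1=T, B1=F, B2=T, B2=F, B3=F, B4=F, B5=E, B6=T
run #5 (b=3, y=3) runs B1->T, B1->T, B1->T, B1->F, B2->T, B2->T, B2->T, B2->T, B2->F, B3->T, B5->S, B4->F, B6->F; records B1=T, B1=F, B2=T, B2=F, B3=T, B4=F, B5=S, B6=F
run #6 (b=1, y=6) runs B1->T, B1->F, B2->T, B2->T, B2->T, B2->T, B2->F, B3->T, B5->E, B4->F, B6->T; records B1=T, B1=F, B2=T, B2=F, B3=T, B4=F, B5=E, B6=T
run #7 (b=3, y=4) runs B1->T, B1->T, B1->F, B2->T, B2->T, B2->T, B2->T, B2->F, B3->T, B5->E, B4->F, B6->T; records B1=T, B1=F, B2=T, B2=F, B3=T, B4=F, B5=E, B6=T
run #8 (b=11, y=4) runs B1->T, B1->T, B1->F, B2->T, B2->T, B2->T, B2->T, B2->F, B3->F, B5->E, B4->F, B6->T; records B1=T, B1=F, B2=T, B2=F, B3=F, B4=F, B5=E, B6=T
run #9 (b=2, y=5) runs B1->T, B1->T, B1->F, B2->T, B2->T, B2->T, B2->T, B2->F, B3->T, B5->S, B4->F, B6->F; records B1=T, B1=F, B2=T, B2=F, B3=T, B4=F, B5=S, B6=F
run #10 (b=11, y=3) runs B1->T, B1->T, B1->T, B1->F, B2->T, B2->T, B2->T, B2->T, B2->F, B3->F, B5->E, B4->T; records B1=T, B1=F, B2=T, B2=F, B3=F, B4=T, B5=E
union over all inputs: B1=T, B1=F, B2=T, B2=F, B3=T, B3=F, B4=T, B4=F, B5=S, B5=E, B6=T, B6=F (12 outcomes)
no size-1 subset reaches all 12 outcomes (best union: 8/12)
no size-2 subset reaches all 12 outcomes (best union: 11/12)
the canonical winner is {1, 3, 10}: size 3, full 12-outcome coverage, earliest index list among size-3 covers
Answer: 3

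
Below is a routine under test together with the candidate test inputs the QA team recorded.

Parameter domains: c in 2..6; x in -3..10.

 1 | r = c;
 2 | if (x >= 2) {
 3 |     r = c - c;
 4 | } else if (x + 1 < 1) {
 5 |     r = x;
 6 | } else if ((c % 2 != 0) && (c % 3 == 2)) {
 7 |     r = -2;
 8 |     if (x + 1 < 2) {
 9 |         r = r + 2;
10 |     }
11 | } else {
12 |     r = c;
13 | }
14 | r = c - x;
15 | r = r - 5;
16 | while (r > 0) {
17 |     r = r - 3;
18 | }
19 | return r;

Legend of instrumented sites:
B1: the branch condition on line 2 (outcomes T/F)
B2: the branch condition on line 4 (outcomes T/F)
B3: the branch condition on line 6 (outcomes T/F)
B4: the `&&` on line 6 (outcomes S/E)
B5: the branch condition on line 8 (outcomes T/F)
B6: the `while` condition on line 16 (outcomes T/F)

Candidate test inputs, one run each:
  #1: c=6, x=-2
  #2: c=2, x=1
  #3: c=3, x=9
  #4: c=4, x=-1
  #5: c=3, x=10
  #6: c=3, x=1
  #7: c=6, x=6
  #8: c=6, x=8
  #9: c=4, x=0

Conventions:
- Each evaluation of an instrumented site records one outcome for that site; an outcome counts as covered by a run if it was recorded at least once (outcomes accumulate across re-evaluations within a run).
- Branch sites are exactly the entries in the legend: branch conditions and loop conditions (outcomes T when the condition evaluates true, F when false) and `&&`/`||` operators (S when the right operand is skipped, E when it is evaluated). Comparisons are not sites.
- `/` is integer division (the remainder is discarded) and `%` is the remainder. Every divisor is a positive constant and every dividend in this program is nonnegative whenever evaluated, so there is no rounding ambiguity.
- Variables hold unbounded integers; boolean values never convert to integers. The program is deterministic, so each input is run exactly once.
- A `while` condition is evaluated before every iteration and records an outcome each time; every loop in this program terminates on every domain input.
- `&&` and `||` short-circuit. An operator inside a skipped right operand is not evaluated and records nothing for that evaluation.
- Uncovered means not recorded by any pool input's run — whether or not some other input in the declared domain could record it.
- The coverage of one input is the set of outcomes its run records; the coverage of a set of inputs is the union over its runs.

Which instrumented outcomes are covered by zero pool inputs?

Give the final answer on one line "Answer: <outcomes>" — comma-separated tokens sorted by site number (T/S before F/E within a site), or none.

test 1 (c=6, x=-2) fires B1->F, B2->T, B6->T, B6->F; hits B1=F, B2=T, B6=T, B6=F
test 2 (c=2, x=1) fires B1->F, B2->F, B4->S, B3->F, B6->F; hits B1=F, B2=F, B3=F, B4=S, B6=F
test 3 (c=3, x=9) fires B1->T, B6->F; hits B1=T, B6=F
test 4 (c=4, x=-1) fires B1->F, B2->T, B6->F; hits B1=F, B2=T, B6=F
test 5 (c=3, x=10) fires B1->T, B6->F; hits B1=T, B6=F
test 6 (c=3, x=1) fires B1->F, B2->F, B4->E, B3->F, B6->F; hits B1=F, B2=F, B3=F, B4=E, B6=F
test 7 (c=6, x=6) fires B1->T, B6->F; hits B1=T, B6=F
test 8 (c=6, x=8) fires B1->T, B6->F; hits B1=T, B6=F
test 9 (c=4, x=0) fires B1->F, B2->F, B4->S, B3->F, B6->F; hits B1=F, B2=F, B3=F, B4=S, B6=F
union over the pool: B1=T, B1=F, B2=T, B2=F, B3=F, B4=S, B4=E, B6=T, B6=F
uncovered (3 of 12): B3=T, B5=T, B5=F

Answer: B3=T, B5=T, B5=F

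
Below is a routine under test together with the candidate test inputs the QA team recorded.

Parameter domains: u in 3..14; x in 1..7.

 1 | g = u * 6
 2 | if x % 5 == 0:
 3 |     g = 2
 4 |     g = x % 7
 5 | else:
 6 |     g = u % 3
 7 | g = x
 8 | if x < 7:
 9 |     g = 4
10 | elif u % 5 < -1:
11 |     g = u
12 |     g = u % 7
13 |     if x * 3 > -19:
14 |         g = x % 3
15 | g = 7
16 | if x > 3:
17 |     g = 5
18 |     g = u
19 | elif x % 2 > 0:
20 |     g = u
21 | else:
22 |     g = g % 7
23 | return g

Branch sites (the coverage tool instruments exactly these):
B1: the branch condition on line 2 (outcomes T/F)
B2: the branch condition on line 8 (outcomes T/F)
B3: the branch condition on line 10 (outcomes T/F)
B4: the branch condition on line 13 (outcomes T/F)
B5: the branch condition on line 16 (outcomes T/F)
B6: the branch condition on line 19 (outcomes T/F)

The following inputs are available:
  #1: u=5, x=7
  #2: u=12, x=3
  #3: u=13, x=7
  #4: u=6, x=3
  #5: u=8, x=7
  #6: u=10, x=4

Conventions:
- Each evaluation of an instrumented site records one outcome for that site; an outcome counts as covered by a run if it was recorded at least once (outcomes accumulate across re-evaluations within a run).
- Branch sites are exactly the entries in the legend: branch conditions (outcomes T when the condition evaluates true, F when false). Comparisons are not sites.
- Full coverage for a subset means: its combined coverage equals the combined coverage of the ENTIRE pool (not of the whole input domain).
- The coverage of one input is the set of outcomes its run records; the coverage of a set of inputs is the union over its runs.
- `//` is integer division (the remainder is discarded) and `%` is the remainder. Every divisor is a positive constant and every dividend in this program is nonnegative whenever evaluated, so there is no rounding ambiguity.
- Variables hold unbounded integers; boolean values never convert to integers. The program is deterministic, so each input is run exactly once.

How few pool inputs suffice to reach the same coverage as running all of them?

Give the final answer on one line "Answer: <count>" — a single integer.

input #1 (u=5, x=7): covers B1=F, B2=F, B3=F, B5=T
input #2 (u=12, x=3): covers B1=F, B2=T, B5=F, B6=T
input #3 (u=13, x=7): covers B1=F, B2=F, B3=F, B5=T
input #4 (u=6, x=3): covers B1=F, B2=T, B5=F, B6=T
input #5 (u=8, x=7): covers B1=F, B2=F, B3=F, B5=T
input #6 (u=10, x=4): covers B1=F, B2=T, B5=T
pool-wide coverage (7 outcomes): B1=F, B2=T, B2=F, B3=F, B5=T, B5=F, B6=T
every size-1 subset falls short of the 7 outcomes (best: 4/7)
inputs {1, 2} (size 2) cover everything; no size-2 subset with a lexicographically smaller index list covers all 7

Answer: 2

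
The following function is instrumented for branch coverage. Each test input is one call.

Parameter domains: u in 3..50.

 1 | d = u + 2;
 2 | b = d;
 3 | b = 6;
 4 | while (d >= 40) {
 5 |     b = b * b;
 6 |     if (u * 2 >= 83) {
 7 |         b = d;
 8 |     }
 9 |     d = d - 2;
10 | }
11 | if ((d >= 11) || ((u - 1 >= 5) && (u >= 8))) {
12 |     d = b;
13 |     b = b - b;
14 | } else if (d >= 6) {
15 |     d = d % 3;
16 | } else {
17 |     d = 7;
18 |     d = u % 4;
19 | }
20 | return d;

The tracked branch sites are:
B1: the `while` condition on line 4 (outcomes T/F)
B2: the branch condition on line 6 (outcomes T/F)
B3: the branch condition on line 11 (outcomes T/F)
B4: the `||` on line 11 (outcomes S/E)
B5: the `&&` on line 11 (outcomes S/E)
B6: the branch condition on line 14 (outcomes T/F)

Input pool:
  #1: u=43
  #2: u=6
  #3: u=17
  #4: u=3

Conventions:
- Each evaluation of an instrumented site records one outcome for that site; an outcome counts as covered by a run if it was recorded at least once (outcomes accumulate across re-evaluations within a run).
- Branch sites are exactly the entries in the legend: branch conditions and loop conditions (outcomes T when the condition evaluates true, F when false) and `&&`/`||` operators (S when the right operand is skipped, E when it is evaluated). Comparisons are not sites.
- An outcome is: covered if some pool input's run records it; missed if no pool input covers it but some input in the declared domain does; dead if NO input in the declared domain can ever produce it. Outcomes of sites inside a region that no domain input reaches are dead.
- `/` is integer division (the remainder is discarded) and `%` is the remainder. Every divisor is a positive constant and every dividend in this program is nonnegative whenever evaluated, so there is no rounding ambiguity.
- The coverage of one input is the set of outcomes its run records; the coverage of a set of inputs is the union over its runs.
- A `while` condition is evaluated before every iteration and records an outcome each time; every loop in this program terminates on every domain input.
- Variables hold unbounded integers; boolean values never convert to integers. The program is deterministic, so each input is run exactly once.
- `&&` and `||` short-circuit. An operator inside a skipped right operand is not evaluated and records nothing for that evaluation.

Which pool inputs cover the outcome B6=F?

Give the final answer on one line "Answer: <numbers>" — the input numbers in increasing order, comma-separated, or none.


input #1 (u=43): never hits B6=F
input #2 (u=6): never hits B6=F
input #3 (u=17): never hits B6=F
input #4 (u=3): hits B6=F
Answer: 4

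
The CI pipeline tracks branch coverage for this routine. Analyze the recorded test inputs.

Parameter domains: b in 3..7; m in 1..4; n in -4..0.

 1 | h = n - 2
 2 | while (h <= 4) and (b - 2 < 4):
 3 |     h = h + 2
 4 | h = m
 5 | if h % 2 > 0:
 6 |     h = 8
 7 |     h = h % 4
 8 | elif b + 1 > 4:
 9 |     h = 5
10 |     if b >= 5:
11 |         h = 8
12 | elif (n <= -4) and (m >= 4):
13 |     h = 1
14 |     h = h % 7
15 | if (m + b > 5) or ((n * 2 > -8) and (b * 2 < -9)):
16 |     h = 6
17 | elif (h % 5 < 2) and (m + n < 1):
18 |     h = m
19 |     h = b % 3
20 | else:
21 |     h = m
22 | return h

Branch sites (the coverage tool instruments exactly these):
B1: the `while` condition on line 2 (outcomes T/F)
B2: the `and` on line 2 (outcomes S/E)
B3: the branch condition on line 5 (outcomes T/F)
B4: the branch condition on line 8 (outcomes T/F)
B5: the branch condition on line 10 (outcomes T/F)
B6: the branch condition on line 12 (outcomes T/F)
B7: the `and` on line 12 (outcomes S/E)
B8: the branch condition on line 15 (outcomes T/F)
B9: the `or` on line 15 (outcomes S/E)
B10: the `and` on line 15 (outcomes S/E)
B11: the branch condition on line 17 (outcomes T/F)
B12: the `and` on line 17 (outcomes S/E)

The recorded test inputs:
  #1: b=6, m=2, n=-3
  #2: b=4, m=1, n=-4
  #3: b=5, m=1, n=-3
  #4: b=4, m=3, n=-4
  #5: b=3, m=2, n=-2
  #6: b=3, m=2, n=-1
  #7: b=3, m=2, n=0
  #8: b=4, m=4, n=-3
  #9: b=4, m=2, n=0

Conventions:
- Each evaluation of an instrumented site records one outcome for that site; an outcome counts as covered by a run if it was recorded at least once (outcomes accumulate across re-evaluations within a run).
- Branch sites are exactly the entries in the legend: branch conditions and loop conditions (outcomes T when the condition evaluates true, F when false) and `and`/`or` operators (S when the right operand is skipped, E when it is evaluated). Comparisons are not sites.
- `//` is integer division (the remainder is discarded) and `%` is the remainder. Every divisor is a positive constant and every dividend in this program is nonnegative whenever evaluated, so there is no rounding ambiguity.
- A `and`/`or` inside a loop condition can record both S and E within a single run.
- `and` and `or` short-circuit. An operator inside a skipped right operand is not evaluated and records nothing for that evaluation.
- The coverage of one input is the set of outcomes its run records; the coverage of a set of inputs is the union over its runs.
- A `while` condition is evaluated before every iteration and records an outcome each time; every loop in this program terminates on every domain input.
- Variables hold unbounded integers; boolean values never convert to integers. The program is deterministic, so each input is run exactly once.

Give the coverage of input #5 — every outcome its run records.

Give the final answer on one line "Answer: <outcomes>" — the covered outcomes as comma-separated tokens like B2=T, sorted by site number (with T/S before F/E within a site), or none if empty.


Running input #5 (b=3, m=2, n=-2), event by event:
  B2->E, B1->T, B2->E, B1->T, B2->E, B1->T, B2->E, B1->T, B2->E, B1->T
  B2->S, B1->F, B3->F, B4->F, B7->S, B6->F, B9->E, B10->E, B8->F, B12->S
  B11->F
distinct outcomes covered: B1=T, B1=F, B2=S, B2=E, B3=F, B4=F, B6=F, B7=S, B8=F, B9=E, B10=E, B11=F, B12=S
Answer: B1=T, B1=F, B2=S, B2=E, B3=F, B4=F, B6=F, B7=S, B8=F, B9=E, B10=E, B11=F, B12=S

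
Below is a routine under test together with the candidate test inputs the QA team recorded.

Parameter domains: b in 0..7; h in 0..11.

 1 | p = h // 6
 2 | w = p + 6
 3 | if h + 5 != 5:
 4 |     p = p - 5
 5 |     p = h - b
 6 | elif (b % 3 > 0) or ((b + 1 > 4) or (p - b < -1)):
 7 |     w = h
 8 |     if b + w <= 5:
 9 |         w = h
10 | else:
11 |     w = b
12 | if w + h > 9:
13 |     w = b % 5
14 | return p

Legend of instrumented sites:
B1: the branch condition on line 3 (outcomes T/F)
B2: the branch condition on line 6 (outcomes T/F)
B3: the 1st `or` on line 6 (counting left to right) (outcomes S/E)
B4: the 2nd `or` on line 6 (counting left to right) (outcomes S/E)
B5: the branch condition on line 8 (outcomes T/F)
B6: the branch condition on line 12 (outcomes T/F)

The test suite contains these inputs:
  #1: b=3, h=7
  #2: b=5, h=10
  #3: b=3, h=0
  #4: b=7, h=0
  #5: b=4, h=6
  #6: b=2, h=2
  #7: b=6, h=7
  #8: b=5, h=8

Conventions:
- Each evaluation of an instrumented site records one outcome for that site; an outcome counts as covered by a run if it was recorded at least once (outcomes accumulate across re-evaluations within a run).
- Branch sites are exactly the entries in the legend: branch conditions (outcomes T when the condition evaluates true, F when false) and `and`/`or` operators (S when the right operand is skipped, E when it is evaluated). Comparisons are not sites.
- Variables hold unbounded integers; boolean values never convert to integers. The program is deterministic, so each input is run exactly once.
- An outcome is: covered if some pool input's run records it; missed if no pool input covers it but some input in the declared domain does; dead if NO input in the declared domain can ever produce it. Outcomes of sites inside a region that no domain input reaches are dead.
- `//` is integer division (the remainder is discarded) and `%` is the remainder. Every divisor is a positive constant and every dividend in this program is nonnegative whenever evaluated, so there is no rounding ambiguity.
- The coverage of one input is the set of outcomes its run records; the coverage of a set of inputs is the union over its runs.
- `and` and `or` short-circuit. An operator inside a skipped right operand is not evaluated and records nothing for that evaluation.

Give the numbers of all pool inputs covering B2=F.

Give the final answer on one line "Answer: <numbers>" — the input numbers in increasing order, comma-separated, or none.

input #1 (b=3, h=7): never hits B2=F
input #2 (b=5, h=10): never hits B2=F
input #3 (b=3, h=0): never hits B2=F
input #4 (b=7, h=0): never hits B2=F
input #5 (b=4, h=6): never hits B2=F
input #6 (b=2, h=2): never hits B2=F
input #7 (b=6, h=7): never hits B2=F
input #8 (b=5, h=8): never hits B2=F

Answer: none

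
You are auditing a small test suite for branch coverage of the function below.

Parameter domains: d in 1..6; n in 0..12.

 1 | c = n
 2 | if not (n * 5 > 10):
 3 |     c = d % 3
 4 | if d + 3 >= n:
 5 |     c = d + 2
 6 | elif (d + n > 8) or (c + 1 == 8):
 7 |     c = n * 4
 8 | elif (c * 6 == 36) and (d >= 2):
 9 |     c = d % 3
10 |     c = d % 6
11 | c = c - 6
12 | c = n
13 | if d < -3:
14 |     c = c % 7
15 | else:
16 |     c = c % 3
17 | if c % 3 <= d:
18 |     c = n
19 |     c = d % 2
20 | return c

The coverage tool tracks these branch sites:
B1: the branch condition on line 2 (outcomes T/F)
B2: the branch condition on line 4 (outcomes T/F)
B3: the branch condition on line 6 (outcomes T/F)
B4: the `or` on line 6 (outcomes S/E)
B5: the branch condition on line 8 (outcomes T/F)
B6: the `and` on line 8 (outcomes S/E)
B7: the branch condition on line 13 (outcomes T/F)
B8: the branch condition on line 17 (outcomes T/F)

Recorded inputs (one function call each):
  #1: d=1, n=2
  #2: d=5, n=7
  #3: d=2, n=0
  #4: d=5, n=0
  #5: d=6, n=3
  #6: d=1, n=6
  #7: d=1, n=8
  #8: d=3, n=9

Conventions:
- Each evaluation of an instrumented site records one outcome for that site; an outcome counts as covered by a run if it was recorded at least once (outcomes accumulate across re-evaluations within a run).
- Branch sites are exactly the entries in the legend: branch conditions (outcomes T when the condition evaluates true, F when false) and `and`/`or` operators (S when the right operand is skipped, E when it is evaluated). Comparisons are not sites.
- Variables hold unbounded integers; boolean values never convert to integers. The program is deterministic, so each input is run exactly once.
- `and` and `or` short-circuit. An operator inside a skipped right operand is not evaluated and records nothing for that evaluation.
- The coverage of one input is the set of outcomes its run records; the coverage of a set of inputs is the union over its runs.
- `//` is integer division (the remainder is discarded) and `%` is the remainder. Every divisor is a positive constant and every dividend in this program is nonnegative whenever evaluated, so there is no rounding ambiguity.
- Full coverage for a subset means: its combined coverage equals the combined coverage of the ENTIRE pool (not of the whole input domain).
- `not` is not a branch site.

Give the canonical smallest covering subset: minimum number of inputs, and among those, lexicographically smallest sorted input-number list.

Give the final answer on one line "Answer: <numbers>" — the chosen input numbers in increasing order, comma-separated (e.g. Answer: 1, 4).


input #1, d=1, n=2: events B1->T, B2->T, B7->F, B8->F; outcomes B1=T, B2=T, B7=F, B8=F
input #2, d=5, n=7: events B1->F, B2->T, B7->F, B8->T; outcomes B1=F, B2=T, B7=F, B8=T
input #3, d=2, n=0: events B1->T, B2->T, B7->F, B8->T; outcomes B1=T, B2=T, B7=F, B8=T
input #4, d=5, n=0: events B1->T, B2->T, B7->F, B8->T; outcomes B1=T, B2=T, B7=F, B8=T
input #5, d=6, n=3: events B1->F, B2->T, B7->F, B8->T; outcomes B1=F, B2=T, B7=F, B8=T
input #6, d=1, n=6: events B1->F, B2->F, B4->E, B3->F, B6->E, B5->F, B7->F, B8->T; outcomes B1=F, B2=F, B3=F, B4=E, B5=F, B6=E, B7=F, B8=T
input #7, d=1, n=8: events B1->F, B2->F, B4->S, B3->T, B7->F, B8->F; outcomes B1=F, B2=F, B3=T, B4=S, B7=F, B8=F
input #8, d=3, n=9: events B1->F, B2->F, B4->S, B3->T, B7->F, B8->T; outcomes B1=F, B2=F, B3=T, B4=S, B7=F, B8=T
union over all inputs: B1=T, B1=F, B2=T, B2=F, B3=T, B3=F, B4=S, B4=E, B5=F, B6=E, B7=F, B8=T, B8=F (13 outcomes)
size 1 is not enough: best union over all size-1 subsets is 8/13
size 2 is not enough: best union over all size-2 subsets is 11/13
size 3: inputs {1, 6, 7} cover all 13 outcomes, and no lexicographically smaller subset of this size does
Answer: 1, 6, 7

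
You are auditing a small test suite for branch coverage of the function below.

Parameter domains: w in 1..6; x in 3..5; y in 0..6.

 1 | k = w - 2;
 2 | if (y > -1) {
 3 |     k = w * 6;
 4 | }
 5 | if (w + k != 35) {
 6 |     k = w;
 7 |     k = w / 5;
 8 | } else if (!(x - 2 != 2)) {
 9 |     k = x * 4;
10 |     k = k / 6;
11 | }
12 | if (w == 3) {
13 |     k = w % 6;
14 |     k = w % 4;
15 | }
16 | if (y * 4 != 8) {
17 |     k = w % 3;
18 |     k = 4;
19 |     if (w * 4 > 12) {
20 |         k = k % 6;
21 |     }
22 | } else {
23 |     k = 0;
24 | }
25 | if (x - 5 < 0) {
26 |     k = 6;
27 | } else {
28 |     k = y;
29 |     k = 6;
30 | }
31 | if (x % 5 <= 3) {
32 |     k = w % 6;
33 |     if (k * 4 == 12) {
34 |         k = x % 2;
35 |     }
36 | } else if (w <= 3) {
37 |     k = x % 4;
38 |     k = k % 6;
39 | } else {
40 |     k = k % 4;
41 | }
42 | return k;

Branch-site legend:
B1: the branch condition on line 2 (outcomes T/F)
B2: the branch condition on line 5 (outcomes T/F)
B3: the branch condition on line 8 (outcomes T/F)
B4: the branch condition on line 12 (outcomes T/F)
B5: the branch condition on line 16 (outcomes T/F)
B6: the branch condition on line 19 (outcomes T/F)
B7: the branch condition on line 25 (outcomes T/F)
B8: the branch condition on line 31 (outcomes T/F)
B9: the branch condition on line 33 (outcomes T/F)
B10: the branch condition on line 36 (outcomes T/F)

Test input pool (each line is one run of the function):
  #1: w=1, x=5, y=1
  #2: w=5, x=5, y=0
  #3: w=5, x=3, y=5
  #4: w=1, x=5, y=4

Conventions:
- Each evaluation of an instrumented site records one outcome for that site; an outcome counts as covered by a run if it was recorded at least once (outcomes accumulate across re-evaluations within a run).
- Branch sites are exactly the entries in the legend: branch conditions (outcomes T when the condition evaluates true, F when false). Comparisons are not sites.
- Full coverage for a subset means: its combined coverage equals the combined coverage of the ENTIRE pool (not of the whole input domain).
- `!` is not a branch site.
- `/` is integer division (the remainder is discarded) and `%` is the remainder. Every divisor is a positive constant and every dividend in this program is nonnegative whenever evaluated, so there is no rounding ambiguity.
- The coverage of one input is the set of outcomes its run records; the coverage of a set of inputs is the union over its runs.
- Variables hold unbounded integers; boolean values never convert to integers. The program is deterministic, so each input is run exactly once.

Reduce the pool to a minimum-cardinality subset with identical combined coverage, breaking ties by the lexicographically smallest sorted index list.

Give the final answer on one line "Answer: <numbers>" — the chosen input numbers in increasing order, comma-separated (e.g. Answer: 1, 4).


input #1 (w=1, x=5, y=1): events B1->T, B2->T, B4->F, B5->T, B6->F, B7->F, B8->T, B9->F; covers B1=T, B2=T, B4=F, B5=T, B6=F, B7=F, B8=T, B9=F
input #2 (w=5, x=5, y=0): events B1->T, B2->F, B3->F, B4->F, B5->T, B6->T, B7->F, B8->T, B9->F; covers B1=T, B2=F, B3=F, B4=F, B5=T, B6=T, B7=F, B8=T, B9=F
input #3 (w=5, x=3, y=5): events B1->T, B2->F, B3->F, B4->F, B5->T, B6->T, B7->T, B8->T, B9->F; covers B1=T, B2=F, B3=F, B4=F, B5=T, B6=T, B7=T, B8=T, B9=F
input #4 (w=1, x=5, y=4): events B1->T, B2->T, B4->F, B5->T, B6->F, B7->F, B8->T, B9->F; covers B1=T, B2=T, B4=F, B5=T, B6=F, B7=F, B8=T, B9=F
the full pool covers 12 outcomes: B1=T, B2=T, B2=F, B3=F, B4=F, B5=T, B6=T, B6=F, B7=T, B7=F, B8=T, B9=F
every size-1 subset falls short of the 12 outcomes (best: 9/12)
the canonical winner is {1, 3}: size 2, full 12-outcome coverage, earliest index list among size-2 covers
Answer: 1, 3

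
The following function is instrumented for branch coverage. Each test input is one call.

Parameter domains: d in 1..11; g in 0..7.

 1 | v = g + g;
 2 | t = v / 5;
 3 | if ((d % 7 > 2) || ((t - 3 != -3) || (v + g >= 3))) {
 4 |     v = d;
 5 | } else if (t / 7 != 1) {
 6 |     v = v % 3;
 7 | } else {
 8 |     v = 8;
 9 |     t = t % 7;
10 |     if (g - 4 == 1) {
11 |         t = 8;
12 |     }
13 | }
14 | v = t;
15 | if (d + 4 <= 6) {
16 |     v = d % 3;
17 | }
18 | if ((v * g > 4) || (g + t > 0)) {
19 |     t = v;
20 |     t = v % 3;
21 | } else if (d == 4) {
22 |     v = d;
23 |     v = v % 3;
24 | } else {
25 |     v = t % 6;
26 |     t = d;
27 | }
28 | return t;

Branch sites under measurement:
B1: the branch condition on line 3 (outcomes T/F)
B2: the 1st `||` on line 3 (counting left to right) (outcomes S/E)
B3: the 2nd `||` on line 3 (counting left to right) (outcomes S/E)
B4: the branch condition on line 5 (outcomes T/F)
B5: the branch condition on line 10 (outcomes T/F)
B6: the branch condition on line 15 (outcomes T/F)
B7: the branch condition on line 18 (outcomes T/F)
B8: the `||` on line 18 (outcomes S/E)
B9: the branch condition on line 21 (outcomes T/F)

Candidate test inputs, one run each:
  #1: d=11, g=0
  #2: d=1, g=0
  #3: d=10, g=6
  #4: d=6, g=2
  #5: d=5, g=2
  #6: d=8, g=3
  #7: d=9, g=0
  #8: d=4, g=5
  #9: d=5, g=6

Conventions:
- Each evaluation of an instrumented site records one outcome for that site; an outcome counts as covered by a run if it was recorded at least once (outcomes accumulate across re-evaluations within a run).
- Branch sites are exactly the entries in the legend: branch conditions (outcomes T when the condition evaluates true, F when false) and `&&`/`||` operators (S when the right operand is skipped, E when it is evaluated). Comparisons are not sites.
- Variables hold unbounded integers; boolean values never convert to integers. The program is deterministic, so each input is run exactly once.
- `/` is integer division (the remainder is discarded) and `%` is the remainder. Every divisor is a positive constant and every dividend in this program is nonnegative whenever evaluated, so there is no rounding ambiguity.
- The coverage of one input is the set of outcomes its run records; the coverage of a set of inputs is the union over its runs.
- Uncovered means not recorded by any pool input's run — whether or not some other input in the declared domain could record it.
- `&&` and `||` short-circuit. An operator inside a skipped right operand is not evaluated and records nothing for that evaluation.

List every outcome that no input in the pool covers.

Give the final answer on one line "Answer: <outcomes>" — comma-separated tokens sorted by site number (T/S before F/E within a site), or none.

input #1 (d=11, g=0): covers B1=T, B2=S, B6=F, B7=F, B8=E, B9=F
input #2 (d=1, g=0): covers B1=F, B2=E, B3=E, B4=T, B6=T, B7=F, B8=E, B9=F
input #3 (d=10, g=6): covers B1=T, B2=S, B6=F, B7=T, B8=S
input #4 (d=6, g=2): covers B1=T, B2=S, B6=F, B7=T, B8=E
input #5 (d=5, g=2): covers B1=T, B2=S, B6=F, B7=T, B8=E
input #6 (d=8, g=3): covers B1=T, B2=E, B3=S, B6=F, B7=T, B8=E
input #7 (d=9, g=0): covers B1=F, B2=E, B3=E, B4=T, B6=F, B7=F, B8=E, B9=F
input #8 (d=4, g=5): covers B1=T, B2=S, B6=F, B7=T, B8=S
input #9 (d=5, g=6): covers B1=T, B2=S, B6=F, B7=T, B8=S
union over the pool: B1=T, B1=F, B2=S, B2=E, B3=S, B3=E, B4=T, B6=T, B6=F, B7=T, B7=F, B8=S, B8=E, B9=F
uncovered (4 of 18): B4=F, B5=T, B5=F, B9=T

Answer: B4=F, B5=T, B5=F, B9=T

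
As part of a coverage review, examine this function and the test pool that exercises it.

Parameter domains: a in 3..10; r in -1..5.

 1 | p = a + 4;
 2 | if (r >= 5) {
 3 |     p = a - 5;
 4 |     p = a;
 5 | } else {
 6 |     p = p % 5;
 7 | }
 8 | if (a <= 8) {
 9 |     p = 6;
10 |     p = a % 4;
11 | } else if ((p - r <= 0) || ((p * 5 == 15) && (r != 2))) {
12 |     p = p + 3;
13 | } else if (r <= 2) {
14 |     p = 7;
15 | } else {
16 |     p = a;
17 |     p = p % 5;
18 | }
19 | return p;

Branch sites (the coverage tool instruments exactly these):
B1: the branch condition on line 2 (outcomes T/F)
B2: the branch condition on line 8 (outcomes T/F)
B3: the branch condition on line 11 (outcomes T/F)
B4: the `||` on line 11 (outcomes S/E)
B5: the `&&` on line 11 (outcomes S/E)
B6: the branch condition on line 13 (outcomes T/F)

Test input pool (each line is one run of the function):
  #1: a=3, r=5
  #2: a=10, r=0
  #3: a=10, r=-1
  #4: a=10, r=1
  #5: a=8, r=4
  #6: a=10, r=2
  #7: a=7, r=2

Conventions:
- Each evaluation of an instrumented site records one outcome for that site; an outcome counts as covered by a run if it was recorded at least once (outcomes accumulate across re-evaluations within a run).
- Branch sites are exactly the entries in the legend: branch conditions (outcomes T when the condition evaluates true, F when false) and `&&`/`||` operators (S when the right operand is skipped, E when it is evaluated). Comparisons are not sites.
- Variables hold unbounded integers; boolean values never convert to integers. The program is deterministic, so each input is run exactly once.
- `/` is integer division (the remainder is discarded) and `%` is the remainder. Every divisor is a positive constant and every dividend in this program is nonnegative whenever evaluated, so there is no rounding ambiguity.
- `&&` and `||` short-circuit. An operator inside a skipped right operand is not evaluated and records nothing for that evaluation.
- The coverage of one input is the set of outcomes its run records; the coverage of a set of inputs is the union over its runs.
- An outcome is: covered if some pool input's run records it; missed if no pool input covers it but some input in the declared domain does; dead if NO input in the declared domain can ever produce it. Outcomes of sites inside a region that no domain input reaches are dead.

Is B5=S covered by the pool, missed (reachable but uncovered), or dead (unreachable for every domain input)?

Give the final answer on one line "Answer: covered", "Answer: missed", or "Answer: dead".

B5=S is recorded by pool input(s) 2, 3, 4, 6 -> covered

Answer: covered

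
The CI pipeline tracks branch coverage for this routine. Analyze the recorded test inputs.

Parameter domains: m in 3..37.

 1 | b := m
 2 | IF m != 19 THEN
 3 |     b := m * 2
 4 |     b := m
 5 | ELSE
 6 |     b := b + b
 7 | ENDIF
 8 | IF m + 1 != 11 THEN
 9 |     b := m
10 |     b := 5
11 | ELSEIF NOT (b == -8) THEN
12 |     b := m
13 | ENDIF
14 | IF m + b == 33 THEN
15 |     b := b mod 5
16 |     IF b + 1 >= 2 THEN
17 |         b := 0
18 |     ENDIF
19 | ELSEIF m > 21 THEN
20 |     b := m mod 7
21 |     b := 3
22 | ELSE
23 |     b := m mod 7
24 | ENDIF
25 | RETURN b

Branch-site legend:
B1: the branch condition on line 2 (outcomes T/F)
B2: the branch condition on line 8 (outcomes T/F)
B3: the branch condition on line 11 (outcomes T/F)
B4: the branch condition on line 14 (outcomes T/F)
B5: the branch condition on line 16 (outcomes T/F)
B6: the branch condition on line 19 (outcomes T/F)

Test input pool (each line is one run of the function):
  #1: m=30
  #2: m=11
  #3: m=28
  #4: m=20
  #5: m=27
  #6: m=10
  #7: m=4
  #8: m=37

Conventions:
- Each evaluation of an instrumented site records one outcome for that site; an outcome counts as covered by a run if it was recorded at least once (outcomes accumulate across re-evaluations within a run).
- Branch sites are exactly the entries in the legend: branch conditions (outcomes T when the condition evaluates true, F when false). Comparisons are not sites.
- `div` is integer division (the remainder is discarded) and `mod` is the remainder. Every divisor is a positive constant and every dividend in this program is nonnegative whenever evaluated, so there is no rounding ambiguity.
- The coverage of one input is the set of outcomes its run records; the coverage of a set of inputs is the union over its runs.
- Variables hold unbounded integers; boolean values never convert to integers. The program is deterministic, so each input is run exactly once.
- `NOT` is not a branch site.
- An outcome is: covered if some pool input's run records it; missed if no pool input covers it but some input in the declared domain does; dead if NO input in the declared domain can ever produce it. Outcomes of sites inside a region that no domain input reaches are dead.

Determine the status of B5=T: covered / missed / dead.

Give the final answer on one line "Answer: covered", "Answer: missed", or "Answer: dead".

no pool input records B5=T
checking all 35 inputs in the declared domain: B5=T is never recorded -> dead

Answer: dead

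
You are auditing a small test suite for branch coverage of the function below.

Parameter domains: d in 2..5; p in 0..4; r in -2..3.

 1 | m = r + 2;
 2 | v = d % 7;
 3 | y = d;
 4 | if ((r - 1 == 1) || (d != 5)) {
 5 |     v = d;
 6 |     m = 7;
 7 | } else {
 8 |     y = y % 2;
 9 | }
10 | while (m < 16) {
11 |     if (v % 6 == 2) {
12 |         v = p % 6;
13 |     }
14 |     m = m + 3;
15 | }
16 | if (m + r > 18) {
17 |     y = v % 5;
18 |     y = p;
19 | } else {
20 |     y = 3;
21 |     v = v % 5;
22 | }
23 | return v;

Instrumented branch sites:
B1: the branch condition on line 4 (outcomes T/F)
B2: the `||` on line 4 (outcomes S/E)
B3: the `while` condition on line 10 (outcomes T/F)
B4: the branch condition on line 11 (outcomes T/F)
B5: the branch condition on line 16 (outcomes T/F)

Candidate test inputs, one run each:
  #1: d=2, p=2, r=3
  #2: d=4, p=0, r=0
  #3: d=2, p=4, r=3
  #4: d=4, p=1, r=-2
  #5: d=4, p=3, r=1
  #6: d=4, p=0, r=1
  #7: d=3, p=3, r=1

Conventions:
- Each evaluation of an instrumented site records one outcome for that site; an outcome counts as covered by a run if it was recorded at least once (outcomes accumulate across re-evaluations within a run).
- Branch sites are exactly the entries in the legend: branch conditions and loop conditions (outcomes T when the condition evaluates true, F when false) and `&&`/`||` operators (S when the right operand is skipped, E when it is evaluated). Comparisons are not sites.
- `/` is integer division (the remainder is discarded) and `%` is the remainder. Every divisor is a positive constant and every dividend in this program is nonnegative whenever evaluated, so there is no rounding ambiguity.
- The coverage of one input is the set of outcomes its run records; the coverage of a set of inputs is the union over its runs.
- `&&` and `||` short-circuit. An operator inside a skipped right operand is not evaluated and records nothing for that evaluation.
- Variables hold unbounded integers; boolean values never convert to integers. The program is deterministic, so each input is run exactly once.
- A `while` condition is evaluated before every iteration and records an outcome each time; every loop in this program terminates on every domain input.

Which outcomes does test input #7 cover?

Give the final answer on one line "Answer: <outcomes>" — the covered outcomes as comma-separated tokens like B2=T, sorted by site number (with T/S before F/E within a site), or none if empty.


Running input #7 (d=3, p=3, r=1), event by event:
  B2->E, B1->T, B3->T, B4->F, B3->T, B4->F, B3->T, B4->F, B3->F, B5->F
deduplicating events, the covered set is: B1=T, B2=E, B3=T, B3=F, B4=F, B5=F
Answer: B1=T, B2=E, B3=T, B3=F, B4=F, B5=F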